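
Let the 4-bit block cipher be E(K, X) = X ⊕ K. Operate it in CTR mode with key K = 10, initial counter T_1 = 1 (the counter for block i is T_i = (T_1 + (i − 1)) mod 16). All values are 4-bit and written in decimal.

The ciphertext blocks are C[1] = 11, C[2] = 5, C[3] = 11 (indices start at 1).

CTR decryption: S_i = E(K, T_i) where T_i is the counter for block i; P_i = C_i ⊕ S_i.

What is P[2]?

P[2]: T = 2, S = E(K, T) = 8; 5 ⊕ 8 = 13.

P[2] = 13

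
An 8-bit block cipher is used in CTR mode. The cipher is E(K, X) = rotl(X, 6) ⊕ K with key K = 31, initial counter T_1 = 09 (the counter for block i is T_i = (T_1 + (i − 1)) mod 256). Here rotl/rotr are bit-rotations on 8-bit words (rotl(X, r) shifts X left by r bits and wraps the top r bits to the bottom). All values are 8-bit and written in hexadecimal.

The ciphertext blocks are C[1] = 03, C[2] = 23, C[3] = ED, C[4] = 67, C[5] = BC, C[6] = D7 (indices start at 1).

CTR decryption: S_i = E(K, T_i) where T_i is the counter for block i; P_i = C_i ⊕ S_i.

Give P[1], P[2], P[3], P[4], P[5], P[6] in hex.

P[1] = 70, P[2] = 90, P[3] = 1E, P[4] = 55, P[5] = CE, P[6] = 65

P[1]: T = 09, S = E(K, T) = 73; 03 ⊕ 73 = 70.
P[2]: T = 0A, S = E(K, T) = B3; 23 ⊕ B3 = 90.
P[3]: T = 0B, S = E(K, T) = F3; ED ⊕ F3 = 1E.
P[4]: T = 0C, S = E(K, T) = 32; 67 ⊕ 32 = 55.
P[5]: T = 0D, S = E(K, T) = 72; BC ⊕ 72 = CE.
P[6]: T = 0E, S = E(K, T) = B2; D7 ⊕ B2 = 65.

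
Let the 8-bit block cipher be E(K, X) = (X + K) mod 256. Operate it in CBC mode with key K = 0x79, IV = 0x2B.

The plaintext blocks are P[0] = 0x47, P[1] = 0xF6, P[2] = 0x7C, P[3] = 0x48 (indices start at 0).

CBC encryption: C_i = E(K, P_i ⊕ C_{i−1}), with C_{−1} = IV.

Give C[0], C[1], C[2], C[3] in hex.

C[0]: P[0] ⊕ 0x2B = 0x6C; E(K, 0x6C) = 0xE5.
C[1]: P[1] ⊕ 0xE5 = 0x13; E(K, 0x13) = 0x8C.
C[2]: P[2] ⊕ 0x8C = 0xF0; E(K, 0xF0) = 0x69.
C[3]: P[3] ⊕ 0x69 = 0x21; E(K, 0x21) = 0x9A.

C[0] = 0xE5, C[1] = 0x8C, C[2] = 0x69, C[3] = 0x9A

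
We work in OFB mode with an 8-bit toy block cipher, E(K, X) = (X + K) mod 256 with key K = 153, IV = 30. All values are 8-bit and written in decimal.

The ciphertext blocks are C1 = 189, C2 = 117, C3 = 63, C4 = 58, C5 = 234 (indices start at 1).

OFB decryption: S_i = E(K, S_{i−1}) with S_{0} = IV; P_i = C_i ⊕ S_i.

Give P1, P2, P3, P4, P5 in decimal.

P1 = 10, P2 = 37, P3 = 214, P4 = 184, P5 = 241

P1: S = E(K, 30) = 183; 189 ⊕ 183 = 10.
P2: S = E(K, 183) = 80; 117 ⊕ 80 = 37.
P3: S = E(K, 80) = 233; 63 ⊕ 233 = 214.
P4: S = E(K, 233) = 130; 58 ⊕ 130 = 184.
P5: S = E(K, 130) = 27; 234 ⊕ 27 = 241.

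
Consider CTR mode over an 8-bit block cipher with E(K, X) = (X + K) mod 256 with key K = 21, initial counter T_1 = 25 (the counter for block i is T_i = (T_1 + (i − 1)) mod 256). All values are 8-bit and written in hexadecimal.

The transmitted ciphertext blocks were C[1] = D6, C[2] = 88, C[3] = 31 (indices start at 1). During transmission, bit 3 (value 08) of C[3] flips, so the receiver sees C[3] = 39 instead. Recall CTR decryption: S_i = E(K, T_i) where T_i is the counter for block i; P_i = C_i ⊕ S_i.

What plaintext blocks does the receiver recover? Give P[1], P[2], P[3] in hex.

Only C[3] changed, to 39. In CTR, a change in C_i flips the same bit in P_i only; the keystream is unaffected. Decrypting the received ciphertext:
P[1]: T = 25, S = E(K, T) = 46; D6 ⊕ 46 = 90.
P[2]: T = 26, S = E(K, T) = 47; 88 ⊕ 47 = CF.
P[3]: T = 27, S = E(K, T) = 48; 39 ⊕ 48 = 71.
Blocks that differ from the original plaintext: P[3].

P[1] = 90, P[2] = CF, P[3] = 71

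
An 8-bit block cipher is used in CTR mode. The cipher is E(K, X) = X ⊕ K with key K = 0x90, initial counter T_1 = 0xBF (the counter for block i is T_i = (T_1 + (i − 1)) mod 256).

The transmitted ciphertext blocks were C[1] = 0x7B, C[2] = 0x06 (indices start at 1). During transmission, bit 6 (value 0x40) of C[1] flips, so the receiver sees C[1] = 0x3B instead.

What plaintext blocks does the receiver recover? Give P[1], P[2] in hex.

CTR decryption: S_i = E(K, T_i) where T_i is the counter for block i; P_i = C_i ⊕ S_i.
Only C[1] changed, to 0x3B. In CTR, a change in C_i flips the same bit in P_i only; the keystream is unaffected. Decrypting the received ciphertext:
P[1]: T = 0xBF, S = E(K, T) = 0x2F; 0x3B ⊕ 0x2F = 0x14.
P[2]: T = 0xC0, S = E(K, T) = 0x50; 0x06 ⊕ 0x50 = 0x56.
Blocks that differ from the original plaintext: P[1].

P[1] = 0x14, P[2] = 0x56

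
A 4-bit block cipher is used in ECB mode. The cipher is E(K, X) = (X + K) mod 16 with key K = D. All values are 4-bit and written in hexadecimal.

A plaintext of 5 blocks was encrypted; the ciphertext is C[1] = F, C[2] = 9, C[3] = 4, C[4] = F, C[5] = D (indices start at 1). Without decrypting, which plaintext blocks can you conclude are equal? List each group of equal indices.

P[1] = P[4]

ECB encrypts each block independently with the same key, so equal ciphertext blocks imply equal plaintext blocks.
C[1] = C[4] = F, so P[1] = P[4].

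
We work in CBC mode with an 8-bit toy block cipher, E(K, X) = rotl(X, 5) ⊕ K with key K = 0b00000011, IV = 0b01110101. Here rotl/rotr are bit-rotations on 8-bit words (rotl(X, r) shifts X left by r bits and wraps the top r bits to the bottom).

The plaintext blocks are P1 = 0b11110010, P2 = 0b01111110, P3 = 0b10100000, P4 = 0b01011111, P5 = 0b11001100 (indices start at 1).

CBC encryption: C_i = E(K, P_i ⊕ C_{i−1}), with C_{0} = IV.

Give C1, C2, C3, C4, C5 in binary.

C1: P1 ⊕ 0b01110101 = 0b10000111; E(K, 0b10000111) = 0b11110011.
C2: P2 ⊕ 0b11110011 = 0b10001101; E(K, 0b10001101) = 0b10110010.
C3: P3 ⊕ 0b10110010 = 0b00010010; E(K, 0b00010010) = 0b01000001.
C4: P4 ⊕ 0b01000001 = 0b00011110; E(K, 0b00011110) = 0b11000000.
C5: P5 ⊕ 0b11000000 = 0b00001100; E(K, 0b00001100) = 0b10000010.

C1 = 0b11110011, C2 = 0b10110010, C3 = 0b01000001, C4 = 0b11000000, C5 = 0b10000010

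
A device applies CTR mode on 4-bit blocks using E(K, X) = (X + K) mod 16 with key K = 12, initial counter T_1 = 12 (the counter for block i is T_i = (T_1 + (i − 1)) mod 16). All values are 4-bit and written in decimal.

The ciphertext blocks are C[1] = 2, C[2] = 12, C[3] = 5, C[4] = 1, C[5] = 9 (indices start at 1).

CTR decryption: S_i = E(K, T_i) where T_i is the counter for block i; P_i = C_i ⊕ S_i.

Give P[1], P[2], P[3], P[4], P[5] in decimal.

P[1] = 10, P[2] = 5, P[3] = 15, P[4] = 10, P[5] = 5

P[1]: T = 12, S = E(K, T) = 8; 2 ⊕ 8 = 10.
P[2]: T = 13, S = E(K, T) = 9; 12 ⊕ 9 = 5.
P[3]: T = 14, S = E(K, T) = 10; 5 ⊕ 10 = 15.
P[4]: T = 15, S = E(K, T) = 11; 1 ⊕ 11 = 10.
P[5]: T = 0, S = E(K, T) = 12; 9 ⊕ 12 = 5.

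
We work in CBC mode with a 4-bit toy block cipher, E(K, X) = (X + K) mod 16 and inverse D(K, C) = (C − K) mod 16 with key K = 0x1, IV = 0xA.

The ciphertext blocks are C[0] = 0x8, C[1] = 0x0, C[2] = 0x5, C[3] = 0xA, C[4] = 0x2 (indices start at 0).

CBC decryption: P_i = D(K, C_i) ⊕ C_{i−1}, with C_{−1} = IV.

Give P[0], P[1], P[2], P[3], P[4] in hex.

P[0]: D(K, 0x8) = 0x7; 0x7 ⊕ 0xA = 0xD.
P[1]: D(K, 0x0) = 0xF; 0xF ⊕ 0x8 = 0x7.
P[2]: D(K, 0x5) = 0x4; 0x4 ⊕ 0x0 = 0x4.
P[3]: D(K, 0xA) = 0x9; 0x9 ⊕ 0x5 = 0xC.
P[4]: D(K, 0x2) = 0x1; 0x1 ⊕ 0xA = 0xB.

P[0] = 0xD, P[1] = 0x7, P[2] = 0x4, P[3] = 0xC, P[4] = 0xB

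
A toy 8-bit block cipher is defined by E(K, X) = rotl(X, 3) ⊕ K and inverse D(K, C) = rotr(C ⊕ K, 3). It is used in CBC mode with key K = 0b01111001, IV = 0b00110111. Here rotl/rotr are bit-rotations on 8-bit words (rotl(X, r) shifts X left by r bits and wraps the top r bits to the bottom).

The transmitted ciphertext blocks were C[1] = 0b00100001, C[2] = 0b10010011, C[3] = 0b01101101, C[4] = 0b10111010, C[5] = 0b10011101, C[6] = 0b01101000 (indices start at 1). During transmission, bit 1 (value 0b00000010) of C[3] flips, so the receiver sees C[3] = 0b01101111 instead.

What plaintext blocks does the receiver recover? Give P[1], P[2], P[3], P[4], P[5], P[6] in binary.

P[1] = 0b00111100, P[2] = 0b01111100, P[3] = 0b01010001, P[4] = 0b00010111, P[5] = 0b00100110, P[6] = 0b10111111

CBC decryption: P_i = D(K, C_i) ⊕ C_{i−1}, with C_{0} = IV.
Only C[3] changed, to 0b01101111. In CBC, a change in C_i garbles P_i and flips the same bit in P_{i+1}. Decrypting the received ciphertext:
P[1]: D(K, 0b00100001) = 0b00001011; 0b00001011 ⊕ 0b00110111 = 0b00111100.
P[2]: D(K, 0b10010011) = 0b01011101; 0b01011101 ⊕ 0b00100001 = 0b01111100.
P[3]: D(K, 0b01101111) = 0b11000010; 0b11000010 ⊕ 0b10010011 = 0b01010001.
P[4]: D(K, 0b10111010) = 0b01111000; 0b01111000 ⊕ 0b01101111 = 0b00010111.
P[5]: D(K, 0b10011101) = 0b10011100; 0b10011100 ⊕ 0b10111010 = 0b00100110.
P[6]: D(K, 0b01101000) = 0b00100010; 0b00100010 ⊕ 0b10011101 = 0b10111111.
Blocks that differ from the original plaintext: P[3], P[4].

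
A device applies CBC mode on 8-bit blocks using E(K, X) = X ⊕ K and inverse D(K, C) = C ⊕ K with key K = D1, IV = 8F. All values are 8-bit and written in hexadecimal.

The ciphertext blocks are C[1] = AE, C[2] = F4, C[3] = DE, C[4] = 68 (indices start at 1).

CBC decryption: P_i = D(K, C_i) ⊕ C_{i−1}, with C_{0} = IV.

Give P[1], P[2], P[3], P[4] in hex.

P[1] = F0, P[2] = 8B, P[3] = FB, P[4] = 67

P[1]: D(K, AE) = 7F; 7F ⊕ 8F = F0.
P[2]: D(K, F4) = 25; 25 ⊕ AE = 8B.
P[3]: D(K, DE) = 0F; 0F ⊕ F4 = FB.
P[4]: D(K, 68) = B9; B9 ⊕ DE = 67.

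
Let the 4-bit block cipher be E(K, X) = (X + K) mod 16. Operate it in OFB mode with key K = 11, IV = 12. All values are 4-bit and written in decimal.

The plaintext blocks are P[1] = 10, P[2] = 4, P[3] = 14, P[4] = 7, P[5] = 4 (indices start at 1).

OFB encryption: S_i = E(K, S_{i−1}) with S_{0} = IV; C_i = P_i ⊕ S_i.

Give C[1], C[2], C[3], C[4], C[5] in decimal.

C[1]: S = E(K, 12) = 7; 10 ⊕ 7 = 13.
C[2]: S = E(K, 7) = 2; 4 ⊕ 2 = 6.
C[3]: S = E(K, 2) = 13; 14 ⊕ 13 = 3.
C[4]: S = E(K, 13) = 8; 7 ⊕ 8 = 15.
C[5]: S = E(K, 8) = 3; 4 ⊕ 3 = 7.

C[1] = 13, C[2] = 6, C[3] = 3, C[4] = 15, C[5] = 7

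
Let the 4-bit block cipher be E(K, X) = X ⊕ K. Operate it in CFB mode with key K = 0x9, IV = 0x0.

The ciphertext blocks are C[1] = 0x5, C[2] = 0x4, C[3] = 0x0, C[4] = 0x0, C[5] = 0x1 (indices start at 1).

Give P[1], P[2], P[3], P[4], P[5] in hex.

CFB decryption: P_i = C_i ⊕ E(K, C_{i−1}), with C_{0} = IV.
P[1]: E(K, 0x0) = 0x9; 0x5 ⊕ 0x9 = 0xC.
P[2]: E(K, 0x5) = 0xC; 0x4 ⊕ 0xC = 0x8.
P[3]: E(K, 0x4) = 0xD; 0x0 ⊕ 0xD = 0xD.
P[4]: E(K, 0x0) = 0x9; 0x0 ⊕ 0x9 = 0x9.
P[5]: E(K, 0x0) = 0x9; 0x1 ⊕ 0x9 = 0x8.

P[1] = 0xC, P[2] = 0x8, P[3] = 0xD, P[4] = 0x9, P[5] = 0x8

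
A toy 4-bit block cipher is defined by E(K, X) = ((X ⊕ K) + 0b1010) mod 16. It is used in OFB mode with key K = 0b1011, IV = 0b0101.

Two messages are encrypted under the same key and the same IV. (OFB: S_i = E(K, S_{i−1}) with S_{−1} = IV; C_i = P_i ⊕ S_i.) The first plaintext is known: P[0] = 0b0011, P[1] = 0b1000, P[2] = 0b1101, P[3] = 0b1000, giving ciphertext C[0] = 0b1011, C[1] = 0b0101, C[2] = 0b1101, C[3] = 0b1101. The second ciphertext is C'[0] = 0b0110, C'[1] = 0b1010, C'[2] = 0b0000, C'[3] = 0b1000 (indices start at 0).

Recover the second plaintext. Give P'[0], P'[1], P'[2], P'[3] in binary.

P'[0] = 0b1110, P'[1] = 0b0111, P'[2] = 0b0000, P'[3] = 0b1101

In OFB with a reused IV, both messages share the same keystream S_i, so C_i ⊕ C'_i = P_i ⊕ P'_i and thus P'_i = P_i ⊕ C_i ⊕ C'_i.
P'[0]: 0b0011 ⊕ 0b1011 ⊕ 0b0110 = 0b1110.
P'[1]: 0b1000 ⊕ 0b0101 ⊕ 0b1010 = 0b0111.
P'[2]: 0b1101 ⊕ 0b1101 ⊕ 0b0000 = 0b0000.
P'[3]: 0b1000 ⊕ 0b1101 ⊕ 0b1000 = 0b1101.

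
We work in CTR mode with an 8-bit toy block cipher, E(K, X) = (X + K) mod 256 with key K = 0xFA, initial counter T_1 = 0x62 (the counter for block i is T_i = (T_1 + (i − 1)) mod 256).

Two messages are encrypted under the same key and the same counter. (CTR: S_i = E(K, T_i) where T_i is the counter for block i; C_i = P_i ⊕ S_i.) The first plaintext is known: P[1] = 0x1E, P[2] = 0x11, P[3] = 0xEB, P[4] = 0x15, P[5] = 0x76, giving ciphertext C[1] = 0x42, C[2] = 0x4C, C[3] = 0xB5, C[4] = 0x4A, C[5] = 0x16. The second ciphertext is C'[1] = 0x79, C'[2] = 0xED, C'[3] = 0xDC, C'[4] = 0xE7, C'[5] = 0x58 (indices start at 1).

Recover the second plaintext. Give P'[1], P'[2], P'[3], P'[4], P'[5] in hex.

In CTR with a reused counter, both messages share the same keystream S_i, so C_i ⊕ C'_i = P_i ⊕ P'_i and thus P'_i = P_i ⊕ C_i ⊕ C'_i.
P'[1]: 0x1E ⊕ 0x42 ⊕ 0x79 = 0x25.
P'[2]: 0x11 ⊕ 0x4C ⊕ 0xED = 0xB0.
P'[3]: 0xEB ⊕ 0xB5 ⊕ 0xDC = 0x82.
P'[4]: 0x15 ⊕ 0x4A ⊕ 0xE7 = 0xB8.
P'[5]: 0x76 ⊕ 0x16 ⊕ 0x58 = 0x38.

P'[1] = 0x25, P'[2] = 0xB0, P'[3] = 0x82, P'[4] = 0xB8, P'[5] = 0x38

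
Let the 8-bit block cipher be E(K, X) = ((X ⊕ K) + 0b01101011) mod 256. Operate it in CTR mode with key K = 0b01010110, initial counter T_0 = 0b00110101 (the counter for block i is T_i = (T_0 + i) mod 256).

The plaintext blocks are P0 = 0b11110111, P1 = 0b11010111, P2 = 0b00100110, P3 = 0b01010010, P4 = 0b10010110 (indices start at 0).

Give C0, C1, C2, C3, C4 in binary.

CTR encryption: S_i = E(K, T_i) where T_i is the counter for block i; C_i = P_i ⊕ S_i.
C0: T = 0b00110101, S = E(K, T) = 0b11001110; 0b11110111 ⊕ 0b11001110 = 0b00111001.
C1: T = 0b00110110, S = E(K, T) = 0b11001011; 0b11010111 ⊕ 0b11001011 = 0b00011100.
C2: T = 0b00110111, S = E(K, T) = 0b11001100; 0b00100110 ⊕ 0b11001100 = 0b11101010.
C3: T = 0b00111000, S = E(K, T) = 0b11011001; 0b01010010 ⊕ 0b11011001 = 0b10001011.
C4: T = 0b00111001, S = E(K, T) = 0b11011010; 0b10010110 ⊕ 0b11011010 = 0b01001100.

C0 = 0b00111001, C1 = 0b00011100, C2 = 0b11101010, C3 = 0b10001011, C4 = 0b01001100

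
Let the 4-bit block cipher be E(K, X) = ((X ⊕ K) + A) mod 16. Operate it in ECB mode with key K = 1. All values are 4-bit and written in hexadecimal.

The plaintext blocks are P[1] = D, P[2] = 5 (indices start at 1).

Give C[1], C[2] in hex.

C[1] = 6, C[2] = E

ECB encryption: C_i = E(K, P_i).
C[1]: E(K, D) = 6.
C[2]: E(K, 5) = E.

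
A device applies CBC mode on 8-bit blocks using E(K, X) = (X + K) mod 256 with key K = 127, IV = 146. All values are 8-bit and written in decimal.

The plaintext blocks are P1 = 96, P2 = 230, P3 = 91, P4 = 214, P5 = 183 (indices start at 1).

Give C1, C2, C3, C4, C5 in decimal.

CBC encryption: C_i = E(K, P_i ⊕ C_{i−1}), with C_{0} = IV.
C1: P1 ⊕ 146 = 242; E(K, 242) = 113.
C2: P2 ⊕ 113 = 151; E(K, 151) = 22.
C3: P3 ⊕ 22 = 77; E(K, 77) = 204.
C4: P4 ⊕ 204 = 26; E(K, 26) = 153.
C5: P5 ⊕ 153 = 46; E(K, 46) = 173.

C1 = 113, C2 = 22, C3 = 204, C4 = 153, C5 = 173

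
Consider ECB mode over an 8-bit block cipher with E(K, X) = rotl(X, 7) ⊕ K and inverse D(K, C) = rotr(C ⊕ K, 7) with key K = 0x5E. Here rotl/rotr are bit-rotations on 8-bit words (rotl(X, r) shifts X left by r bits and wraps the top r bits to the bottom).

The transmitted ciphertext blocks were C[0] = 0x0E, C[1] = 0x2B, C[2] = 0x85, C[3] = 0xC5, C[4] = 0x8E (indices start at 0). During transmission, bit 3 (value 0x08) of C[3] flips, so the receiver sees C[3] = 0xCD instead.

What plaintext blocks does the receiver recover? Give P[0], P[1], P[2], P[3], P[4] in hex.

P[0] = 0xA0, P[1] = 0xEA, P[2] = 0xB7, P[3] = 0x27, P[4] = 0xA1

ECB decryption: P_i = D(K, C_i).
Only C[3] changed, to 0xCD. In ECB, a change in C_i affects only P_i. Decrypting the received ciphertext:
P[0]: D(K, 0x0E) = 0xA0.
P[1]: D(K, 0x2B) = 0xEA.
P[2]: D(K, 0x85) = 0xB7.
P[3]: D(K, 0xCD) = 0x27.
P[4]: D(K, 0x8E) = 0xA1.
Blocks that differ from the original plaintext: P[3].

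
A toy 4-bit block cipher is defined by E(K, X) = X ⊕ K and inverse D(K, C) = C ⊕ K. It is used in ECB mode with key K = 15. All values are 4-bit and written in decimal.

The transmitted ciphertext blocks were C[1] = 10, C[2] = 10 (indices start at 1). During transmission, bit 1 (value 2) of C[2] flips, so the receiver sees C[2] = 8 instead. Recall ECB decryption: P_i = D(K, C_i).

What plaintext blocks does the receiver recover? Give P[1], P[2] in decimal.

P[1] = 5, P[2] = 7

Only C[2] changed, to 8. In ECB, a change in C_i affects only P_i. Decrypting the received ciphertext:
P[1]: D(K, 10) = 5.
P[2]: D(K, 8) = 7.
Blocks that differ from the original plaintext: P[2].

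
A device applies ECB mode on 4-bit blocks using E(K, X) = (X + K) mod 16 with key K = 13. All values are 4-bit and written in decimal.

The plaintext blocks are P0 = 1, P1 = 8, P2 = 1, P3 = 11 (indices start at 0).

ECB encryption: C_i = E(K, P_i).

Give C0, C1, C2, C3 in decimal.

C0: E(K, 1) = 14.
C1: E(K, 8) = 5.
C2: E(K, 1) = 14.
C3: E(K, 11) = 8.

C0 = 14, C1 = 5, C2 = 14, C3 = 8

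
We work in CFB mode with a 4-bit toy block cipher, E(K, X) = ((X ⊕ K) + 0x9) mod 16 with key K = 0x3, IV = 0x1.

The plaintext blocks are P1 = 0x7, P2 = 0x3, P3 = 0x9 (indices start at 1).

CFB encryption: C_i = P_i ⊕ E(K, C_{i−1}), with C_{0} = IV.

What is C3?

C1: E(K, 0x1) = 0xB; 0x7 ⊕ 0xB = 0xC.
C2: E(K, 0xC) = 0x8; 0x3 ⊕ 0x8 = 0xB.
C3: E(K, 0xB) = 0x1; 0x9 ⊕ 0x1 = 0x8.

C3 = 0x8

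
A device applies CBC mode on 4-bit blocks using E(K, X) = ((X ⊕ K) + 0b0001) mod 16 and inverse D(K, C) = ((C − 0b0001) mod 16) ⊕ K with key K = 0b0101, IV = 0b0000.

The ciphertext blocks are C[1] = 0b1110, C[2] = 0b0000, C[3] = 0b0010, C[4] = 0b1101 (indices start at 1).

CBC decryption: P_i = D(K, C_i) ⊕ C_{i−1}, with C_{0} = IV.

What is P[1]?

P[1]: D(K, 0b1110) = 0b1000; 0b1000 ⊕ 0b0000 = 0b1000.

P[1] = 0b1000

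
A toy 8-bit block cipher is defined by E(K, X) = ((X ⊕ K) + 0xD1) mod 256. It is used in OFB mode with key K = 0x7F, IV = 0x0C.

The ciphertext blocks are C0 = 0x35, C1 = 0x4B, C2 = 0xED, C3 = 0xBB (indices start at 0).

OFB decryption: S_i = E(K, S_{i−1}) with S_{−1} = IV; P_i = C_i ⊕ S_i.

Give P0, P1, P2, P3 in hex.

P0 = 0x71, P1 = 0x47, P2 = 0xA9, P3 = 0xB7

P0: S = E(K, 0x0C) = 0x44; 0x35 ⊕ 0x44 = 0x71.
P1: S = E(K, 0x44) = 0x0C; 0x4B ⊕ 0x0C = 0x47.
P2: S = E(K, 0x0C) = 0x44; 0xED ⊕ 0x44 = 0xA9.
P3: S = E(K, 0x44) = 0x0C; 0xBB ⊕ 0x0C = 0xB7.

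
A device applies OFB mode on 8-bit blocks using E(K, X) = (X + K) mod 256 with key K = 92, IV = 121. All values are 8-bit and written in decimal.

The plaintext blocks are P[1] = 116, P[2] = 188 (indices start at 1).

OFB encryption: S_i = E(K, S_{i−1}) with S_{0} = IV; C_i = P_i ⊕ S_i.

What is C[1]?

C[1]: S = E(K, 121) = 213; 116 ⊕ 213 = 161.

C[1] = 161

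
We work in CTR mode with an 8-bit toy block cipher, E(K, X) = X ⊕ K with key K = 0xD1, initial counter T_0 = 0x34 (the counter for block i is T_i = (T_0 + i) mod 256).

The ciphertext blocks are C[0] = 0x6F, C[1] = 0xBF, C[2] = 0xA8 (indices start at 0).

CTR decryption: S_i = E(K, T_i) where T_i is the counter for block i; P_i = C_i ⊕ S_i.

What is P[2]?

P[2] = 0x4F

P[2]: T = 0x36, S = E(K, T) = 0xE7; 0xA8 ⊕ 0xE7 = 0x4F.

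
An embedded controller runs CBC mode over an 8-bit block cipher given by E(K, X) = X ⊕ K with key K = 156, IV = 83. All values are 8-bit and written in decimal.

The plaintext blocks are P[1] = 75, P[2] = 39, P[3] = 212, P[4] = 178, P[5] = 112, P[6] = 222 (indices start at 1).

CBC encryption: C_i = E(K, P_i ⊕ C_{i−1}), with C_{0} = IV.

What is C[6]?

C[1]: P[1] ⊕ 83 = 24; E(K, 24) = 132.
C[2]: P[2] ⊕ 132 = 163; E(K, 163) = 63.
C[3]: P[3] ⊕ 63 = 235; E(K, 235) = 119.
C[4]: P[4] ⊕ 119 = 197; E(K, 197) = 89.
C[5]: P[5] ⊕ 89 = 41; E(K, 41) = 181.
C[6]: P[6] ⊕ 181 = 107; E(K, 107) = 247.

C[6] = 247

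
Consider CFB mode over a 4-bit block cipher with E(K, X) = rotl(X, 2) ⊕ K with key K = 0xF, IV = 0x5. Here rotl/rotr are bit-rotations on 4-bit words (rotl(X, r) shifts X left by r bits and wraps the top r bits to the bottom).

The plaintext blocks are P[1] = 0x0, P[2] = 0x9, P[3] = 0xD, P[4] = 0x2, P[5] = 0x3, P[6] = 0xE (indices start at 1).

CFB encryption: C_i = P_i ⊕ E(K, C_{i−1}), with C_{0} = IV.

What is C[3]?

C[1]: E(K, 0x5) = 0xA; 0x0 ⊕ 0xA = 0xA.
C[2]: E(K, 0xA) = 0x5; 0x9 ⊕ 0x5 = 0xC.
C[3]: E(K, 0xC) = 0xC; 0xD ⊕ 0xC = 0x1.

C[3] = 0x1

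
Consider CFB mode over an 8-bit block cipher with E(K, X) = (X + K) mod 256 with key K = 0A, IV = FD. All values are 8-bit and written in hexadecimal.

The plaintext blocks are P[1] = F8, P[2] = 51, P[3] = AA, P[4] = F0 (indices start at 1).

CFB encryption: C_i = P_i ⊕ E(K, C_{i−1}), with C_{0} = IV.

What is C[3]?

C[1]: E(K, FD) = 07; F8 ⊕ 07 = FF.
C[2]: E(K, FF) = 09; 51 ⊕ 09 = 58.
C[3]: E(K, 58) = 62; AA ⊕ 62 = C8.

C[3] = C8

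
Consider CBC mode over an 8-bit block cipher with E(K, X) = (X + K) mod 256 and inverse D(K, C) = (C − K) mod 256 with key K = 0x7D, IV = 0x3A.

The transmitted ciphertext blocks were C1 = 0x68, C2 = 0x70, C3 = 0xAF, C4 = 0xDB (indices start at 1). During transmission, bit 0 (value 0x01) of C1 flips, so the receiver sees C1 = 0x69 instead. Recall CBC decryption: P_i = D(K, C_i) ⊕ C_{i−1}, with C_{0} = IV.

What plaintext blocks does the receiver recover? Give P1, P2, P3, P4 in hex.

Only C1 changed, to 0x69. In CBC, a change in C_i garbles P_i and flips the same bit in P_{i+1}. Decrypting the received ciphertext:
P1: D(K, 0x69) = 0xEC; 0xEC ⊕ 0x3A = 0xD6.
P2: D(K, 0x70) = 0xF3; 0xF3 ⊕ 0x69 = 0x9A.
P3: D(K, 0xAF) = 0x32; 0x32 ⊕ 0x70 = 0x42.
P4: D(K, 0xDB) = 0x5E; 0x5E ⊕ 0xAF = 0xF1.
Blocks that differ from the original plaintext: P1, P2.

P1 = 0xD6, P2 = 0x9A, P3 = 0x42, P4 = 0xF1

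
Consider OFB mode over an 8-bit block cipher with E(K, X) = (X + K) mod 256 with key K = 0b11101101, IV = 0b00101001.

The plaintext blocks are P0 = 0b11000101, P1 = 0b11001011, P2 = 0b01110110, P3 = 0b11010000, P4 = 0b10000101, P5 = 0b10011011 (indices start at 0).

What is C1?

OFB encryption: S_i = E(K, S_{i−1}) with S_{−1} = IV; C_i = P_i ⊕ S_i.
C0: S = E(K, 0b00101001) = 0b00010110; 0b11000101 ⊕ 0b00010110 = 0b11010011.
C1: S = E(K, 0b00010110) = 0b00000011; 0b11001011 ⊕ 0b00000011 = 0b11001000.

C1 = 0b11001000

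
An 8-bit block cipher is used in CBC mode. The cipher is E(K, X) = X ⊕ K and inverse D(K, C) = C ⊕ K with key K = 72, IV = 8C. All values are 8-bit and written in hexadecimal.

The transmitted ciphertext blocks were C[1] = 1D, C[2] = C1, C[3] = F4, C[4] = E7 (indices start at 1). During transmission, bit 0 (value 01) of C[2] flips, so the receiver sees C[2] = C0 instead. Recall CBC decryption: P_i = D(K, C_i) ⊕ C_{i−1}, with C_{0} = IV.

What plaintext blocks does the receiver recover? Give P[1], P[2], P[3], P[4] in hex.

Only C[2] changed, to C0. In CBC, a change in C_i garbles P_i and flips the same bit in P_{i+1}. Decrypting the received ciphertext:
P[1]: D(K, 1D) = 6F; 6F ⊕ 8C = E3.
P[2]: D(K, C0) = B2; B2 ⊕ 1D = AF.
P[3]: D(K, F4) = 86; 86 ⊕ C0 = 46.
P[4]: D(K, E7) = 95; 95 ⊕ F4 = 61.
Blocks that differ from the original plaintext: P[2], P[3].

P[1] = E3, P[2] = AF, P[3] = 46, P[4] = 61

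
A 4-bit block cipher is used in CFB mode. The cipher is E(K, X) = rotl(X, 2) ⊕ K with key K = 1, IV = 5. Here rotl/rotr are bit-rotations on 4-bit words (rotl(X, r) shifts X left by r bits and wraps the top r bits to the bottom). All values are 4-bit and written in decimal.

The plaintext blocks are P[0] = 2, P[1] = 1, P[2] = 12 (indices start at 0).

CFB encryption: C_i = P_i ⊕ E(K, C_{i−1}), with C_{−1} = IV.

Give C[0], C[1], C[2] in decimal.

C[0] = 6, C[1] = 9, C[2] = 11

C[0]: E(K, 5) = 4; 2 ⊕ 4 = 6.
C[1]: E(K, 6) = 8; 1 ⊕ 8 = 9.
C[2]: E(K, 9) = 7; 12 ⊕ 7 = 11.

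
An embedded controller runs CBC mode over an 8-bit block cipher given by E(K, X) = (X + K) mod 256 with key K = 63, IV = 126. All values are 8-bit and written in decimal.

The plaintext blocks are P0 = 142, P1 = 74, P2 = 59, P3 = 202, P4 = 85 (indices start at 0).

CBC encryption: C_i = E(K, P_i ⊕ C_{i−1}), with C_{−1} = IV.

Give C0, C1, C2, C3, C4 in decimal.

C0: P0 ⊕ 126 = 240; E(K, 240) = 47.
C1: P1 ⊕ 47 = 101; E(K, 101) = 164.
C2: P2 ⊕ 164 = 159; E(K, 159) = 222.
C3: P3 ⊕ 222 = 20; E(K, 20) = 83.
C4: P4 ⊕ 83 = 6; E(K, 6) = 69.

C0 = 47, C1 = 164, C2 = 222, C3 = 83, C4 = 69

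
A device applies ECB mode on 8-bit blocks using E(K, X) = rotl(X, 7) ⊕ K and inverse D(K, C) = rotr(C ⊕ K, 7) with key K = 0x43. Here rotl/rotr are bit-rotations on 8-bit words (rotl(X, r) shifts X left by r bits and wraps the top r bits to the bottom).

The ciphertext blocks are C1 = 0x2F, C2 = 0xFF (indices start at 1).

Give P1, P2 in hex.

ECB decryption: P_i = D(K, C_i).
P1: D(K, 0x2F) = 0xD8.
P2: D(K, 0xFF) = 0x79.

P1 = 0xD8, P2 = 0x79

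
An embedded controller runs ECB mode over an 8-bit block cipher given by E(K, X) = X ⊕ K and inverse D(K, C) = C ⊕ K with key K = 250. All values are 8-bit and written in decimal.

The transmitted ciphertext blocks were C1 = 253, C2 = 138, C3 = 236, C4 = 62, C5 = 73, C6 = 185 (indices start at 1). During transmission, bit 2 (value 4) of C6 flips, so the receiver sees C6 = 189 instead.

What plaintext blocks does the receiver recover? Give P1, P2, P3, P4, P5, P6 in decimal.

P1 = 7, P2 = 112, P3 = 22, P4 = 196, P5 = 179, P6 = 71

ECB decryption: P_i = D(K, C_i).
Only C6 changed, to 189. In ECB, a change in C_i affects only P_i. Decrypting the received ciphertext:
P1: D(K, 253) = 7.
P2: D(K, 138) = 112.
P3: D(K, 236) = 22.
P4: D(K, 62) = 196.
P5: D(K, 73) = 179.
P6: D(K, 189) = 71.
Blocks that differ from the original plaintext: P6.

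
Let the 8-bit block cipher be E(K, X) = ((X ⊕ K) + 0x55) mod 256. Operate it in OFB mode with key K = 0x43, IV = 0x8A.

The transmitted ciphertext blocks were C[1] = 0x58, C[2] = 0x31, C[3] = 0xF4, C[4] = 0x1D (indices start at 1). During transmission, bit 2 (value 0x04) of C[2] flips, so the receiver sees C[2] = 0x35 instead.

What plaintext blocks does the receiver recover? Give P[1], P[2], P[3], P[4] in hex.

OFB decryption: S_i = E(K, S_{i−1}) with S_{0} = IV; P_i = C_i ⊕ S_i.
Only C[2] changed, to 0x35. In OFB, a change in C_i flips the same bit in P_i only; the keystream is unaffected. Decrypting the received ciphertext:
P[1]: S = E(K, 0x8A) = 0x1E; 0x58 ⊕ 0x1E = 0x46.
P[2]: S = E(K, 0x1E) = 0xB2; 0x35 ⊕ 0xB2 = 0x87.
P[3]: S = E(K, 0xB2) = 0x46; 0xF4 ⊕ 0x46 = 0xB2.
P[4]: S = E(K, 0x46) = 0x5A; 0x1D ⊕ 0x5A = 0x47.
Blocks that differ from the original plaintext: P[2].

P[1] = 0x46, P[2] = 0x87, P[3] = 0xB2, P[4] = 0x47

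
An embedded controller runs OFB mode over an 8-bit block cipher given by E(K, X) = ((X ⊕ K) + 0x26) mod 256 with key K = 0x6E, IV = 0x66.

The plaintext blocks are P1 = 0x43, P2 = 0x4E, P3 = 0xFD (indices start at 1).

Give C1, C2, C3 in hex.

OFB encryption: S_i = E(K, S_{i−1}) with S_{0} = IV; C_i = P_i ⊕ S_i.
C1: S = E(K, 0x66) = 0x2E; 0x43 ⊕ 0x2E = 0x6D.
C2: S = E(K, 0x2E) = 0x66; 0x4E ⊕ 0x66 = 0x28.
C3: S = E(K, 0x66) = 0x2E; 0xFD ⊕ 0x2E = 0xD3.

C1 = 0x6D, C2 = 0x28, C3 = 0xD3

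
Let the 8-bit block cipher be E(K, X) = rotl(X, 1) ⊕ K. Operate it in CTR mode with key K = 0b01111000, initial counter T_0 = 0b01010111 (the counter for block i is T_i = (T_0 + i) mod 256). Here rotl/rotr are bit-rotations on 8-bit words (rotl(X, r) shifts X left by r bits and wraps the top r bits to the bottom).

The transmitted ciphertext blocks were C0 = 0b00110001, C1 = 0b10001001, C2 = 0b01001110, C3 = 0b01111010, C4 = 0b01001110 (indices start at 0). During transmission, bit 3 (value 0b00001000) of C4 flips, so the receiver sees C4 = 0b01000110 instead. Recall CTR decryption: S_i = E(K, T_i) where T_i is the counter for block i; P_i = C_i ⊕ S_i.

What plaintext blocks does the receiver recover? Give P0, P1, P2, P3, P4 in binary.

Only C4 changed, to 0b01000110. In CTR, a change in C_i flips the same bit in P_i only; the keystream is unaffected. Decrypting the received ciphertext:
P0: T = 0b01010111, S = E(K, T) = 0b11010110; 0b00110001 ⊕ 0b11010110 = 0b11100111.
P1: T = 0b01011000, S = E(K, T) = 0b11001000; 0b10001001 ⊕ 0b11001000 = 0b01000001.
P2: T = 0b01011001, S = E(K, T) = 0b11001010; 0b01001110 ⊕ 0b11001010 = 0b10000100.
P3: T = 0b01011010, S = E(K, T) = 0b11001100; 0b01111010 ⊕ 0b11001100 = 0b10110110.
P4: T = 0b01011011, S = E(K, T) = 0b11001110; 0b01000110 ⊕ 0b11001110 = 0b10001000.
Blocks that differ from the original plaintext: P4.

P0 = 0b11100111, P1 = 0b01000001, P2 = 0b10000100, P3 = 0b10110110, P4 = 0b10001000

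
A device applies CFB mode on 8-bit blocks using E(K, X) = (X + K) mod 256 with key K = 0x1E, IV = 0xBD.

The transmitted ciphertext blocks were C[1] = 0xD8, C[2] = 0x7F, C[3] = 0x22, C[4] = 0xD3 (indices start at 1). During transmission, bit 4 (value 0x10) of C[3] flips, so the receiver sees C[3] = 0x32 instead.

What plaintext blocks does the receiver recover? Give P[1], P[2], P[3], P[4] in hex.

P[1] = 0x03, P[2] = 0x89, P[3] = 0xAF, P[4] = 0x83

CFB decryption: P_i = C_i ⊕ E(K, C_{i−1}), with C_{0} = IV.
Only C[3] changed, to 0x32. In CFB, a change in C_i flips the same bit in P_i and garbles P_{i+1}. Decrypting the received ciphertext:
P[1]: E(K, 0xBD) = 0xDB; 0xD8 ⊕ 0xDB = 0x03.
P[2]: E(K, 0xD8) = 0xF6; 0x7F ⊕ 0xF6 = 0x89.
P[3]: E(K, 0x7F) = 0x9D; 0x32 ⊕ 0x9D = 0xAF.
P[4]: E(K, 0x32) = 0x50; 0xD3 ⊕ 0x50 = 0x83.
Blocks that differ from the original plaintext: P[3], P[4].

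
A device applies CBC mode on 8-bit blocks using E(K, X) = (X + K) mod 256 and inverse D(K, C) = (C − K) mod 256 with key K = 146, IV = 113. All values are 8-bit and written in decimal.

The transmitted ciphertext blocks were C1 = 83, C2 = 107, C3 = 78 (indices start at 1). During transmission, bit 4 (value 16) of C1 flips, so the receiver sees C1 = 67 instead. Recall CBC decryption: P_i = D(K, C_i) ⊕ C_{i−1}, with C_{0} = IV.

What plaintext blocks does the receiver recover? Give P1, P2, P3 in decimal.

P1 = 192, P2 = 154, P3 = 215

Only C1 changed, to 67. In CBC, a change in C_i garbles P_i and flips the same bit in P_{i+1}. Decrypting the received ciphertext:
P1: D(K, 67) = 177; 177 ⊕ 113 = 192.
P2: D(K, 107) = 217; 217 ⊕ 67 = 154.
P3: D(K, 78) = 188; 188 ⊕ 107 = 215.
Blocks that differ from the original plaintext: P1, P2.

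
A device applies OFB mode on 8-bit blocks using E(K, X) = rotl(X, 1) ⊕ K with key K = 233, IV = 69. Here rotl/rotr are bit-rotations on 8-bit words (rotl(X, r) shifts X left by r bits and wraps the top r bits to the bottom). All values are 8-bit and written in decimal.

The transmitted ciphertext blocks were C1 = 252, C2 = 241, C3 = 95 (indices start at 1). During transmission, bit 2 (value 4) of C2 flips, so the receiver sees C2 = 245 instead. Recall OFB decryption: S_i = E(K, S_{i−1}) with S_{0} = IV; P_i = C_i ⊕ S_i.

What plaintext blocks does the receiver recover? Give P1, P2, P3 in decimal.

Only C2 changed, to 245. In OFB, a change in C_i flips the same bit in P_i only; the keystream is unaffected. Decrypting the received ciphertext:
P1: S = E(K, 69) = 99; 252 ⊕ 99 = 159.
P2: S = E(K, 99) = 47; 245 ⊕ 47 = 218.
P3: S = E(K, 47) = 183; 95 ⊕ 183 = 232.
Blocks that differ from the original plaintext: P2.

P1 = 159, P2 = 218, P3 = 232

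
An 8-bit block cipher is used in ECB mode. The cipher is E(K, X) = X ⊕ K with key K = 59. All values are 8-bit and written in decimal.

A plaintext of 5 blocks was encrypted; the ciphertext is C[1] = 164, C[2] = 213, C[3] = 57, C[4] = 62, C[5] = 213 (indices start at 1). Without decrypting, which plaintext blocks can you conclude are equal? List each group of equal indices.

P[2] = P[5]

ECB encrypts each block independently with the same key, so equal ciphertext blocks imply equal plaintext blocks.
C[2] = C[5] = 213, so P[2] = P[5].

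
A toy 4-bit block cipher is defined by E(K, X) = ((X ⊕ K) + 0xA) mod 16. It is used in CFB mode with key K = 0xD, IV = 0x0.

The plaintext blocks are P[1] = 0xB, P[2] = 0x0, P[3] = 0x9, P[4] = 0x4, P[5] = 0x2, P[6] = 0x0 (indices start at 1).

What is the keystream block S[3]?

0x0

CFB encryption: C_i = P_i ⊕ E(K, C_{i−1}), with C_{0} = IV.
C[1]: E(K, 0x0) = 0x7; 0xB ⊕ 0x7 = 0xC.
C[2]: E(K, 0xC) = 0xB; 0x0 ⊕ 0xB = 0xB.
C[3]: E(K, 0xB) = 0x0; 0x9 ⊕ 0x0 = 0x9.
So S[3] = 0x0.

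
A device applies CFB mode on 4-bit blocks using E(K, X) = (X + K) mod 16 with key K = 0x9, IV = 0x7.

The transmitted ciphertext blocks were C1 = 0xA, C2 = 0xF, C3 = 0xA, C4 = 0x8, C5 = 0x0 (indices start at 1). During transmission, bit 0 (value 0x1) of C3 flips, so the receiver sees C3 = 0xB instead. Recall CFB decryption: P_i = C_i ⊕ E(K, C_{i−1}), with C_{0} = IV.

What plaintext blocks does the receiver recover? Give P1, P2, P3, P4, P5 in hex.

Only C3 changed, to 0xB. In CFB, a change in C_i flips the same bit in P_i and garbles P_{i+1}. Decrypting the received ciphertext:
P1: E(K, 0x7) = 0x0; 0xA ⊕ 0x0 = 0xA.
P2: E(K, 0xA) = 0x3; 0xF ⊕ 0x3 = 0xC.
P3: E(K, 0xF) = 0x8; 0xB ⊕ 0x8 = 0x3.
P4: E(K, 0xB) = 0x4; 0x8 ⊕ 0x4 = 0xC.
P5: E(K, 0x8) = 0x1; 0x0 ⊕ 0x1 = 0x1.
Blocks that differ from the original plaintext: P3, P4.

P1 = 0xA, P2 = 0xC, P3 = 0x3, P4 = 0xC, P5 = 0x1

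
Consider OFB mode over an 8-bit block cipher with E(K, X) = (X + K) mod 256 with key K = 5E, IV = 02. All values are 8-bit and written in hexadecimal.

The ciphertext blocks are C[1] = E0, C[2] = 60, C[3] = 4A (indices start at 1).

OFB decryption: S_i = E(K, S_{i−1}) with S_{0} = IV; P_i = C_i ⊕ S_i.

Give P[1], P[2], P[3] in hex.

P[1] = 80, P[2] = DE, P[3] = 56

P[1]: S = E(K, 02) = 60; E0 ⊕ 60 = 80.
P[2]: S = E(K, 60) = BE; 60 ⊕ BE = DE.
P[3]: S = E(K, BE) = 1C; 4A ⊕ 1C = 56.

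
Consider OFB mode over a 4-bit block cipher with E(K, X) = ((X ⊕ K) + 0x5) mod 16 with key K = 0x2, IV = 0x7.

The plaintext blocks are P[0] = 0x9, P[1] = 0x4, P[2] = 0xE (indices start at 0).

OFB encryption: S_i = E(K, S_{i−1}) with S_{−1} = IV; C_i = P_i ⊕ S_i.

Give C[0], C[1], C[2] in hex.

C[0] = 0x3, C[1] = 0x9, C[2] = 0xA

C[0]: S = E(K, 0x7) = 0xA; 0x9 ⊕ 0xA = 0x3.
C[1]: S = E(K, 0xA) = 0xD; 0x4 ⊕ 0xD = 0x9.
C[2]: S = E(K, 0xD) = 0x4; 0xE ⊕ 0x4 = 0xA.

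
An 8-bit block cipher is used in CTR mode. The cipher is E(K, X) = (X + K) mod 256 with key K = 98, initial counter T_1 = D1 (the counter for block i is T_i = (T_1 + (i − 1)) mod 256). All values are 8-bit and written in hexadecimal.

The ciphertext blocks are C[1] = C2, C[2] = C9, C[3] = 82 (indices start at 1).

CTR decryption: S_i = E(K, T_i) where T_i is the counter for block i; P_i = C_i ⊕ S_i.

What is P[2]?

P[2] = A3

P[2]: T = D2, S = E(K, T) = 6A; C9 ⊕ 6A = A3.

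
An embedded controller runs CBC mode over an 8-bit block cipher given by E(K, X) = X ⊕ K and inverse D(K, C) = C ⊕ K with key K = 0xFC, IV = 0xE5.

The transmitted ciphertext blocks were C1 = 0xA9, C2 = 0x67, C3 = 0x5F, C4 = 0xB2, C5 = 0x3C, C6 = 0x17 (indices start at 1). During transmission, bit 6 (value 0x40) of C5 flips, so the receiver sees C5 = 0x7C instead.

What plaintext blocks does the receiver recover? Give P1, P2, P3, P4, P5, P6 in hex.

P1 = 0xB0, P2 = 0x32, P3 = 0xC4, P4 = 0x11, P5 = 0x32, P6 = 0x97

CBC decryption: P_i = D(K, C_i) ⊕ C_{i−1}, with C_{0} = IV.
Only C5 changed, to 0x7C. In CBC, a change in C_i garbles P_i and flips the same bit in P_{i+1}. Decrypting the received ciphertext:
P1: D(K, 0xA9) = 0x55; 0x55 ⊕ 0xE5 = 0xB0.
P2: D(K, 0x67) = 0x9B; 0x9B ⊕ 0xA9 = 0x32.
P3: D(K, 0x5F) = 0xA3; 0xA3 ⊕ 0x67 = 0xC4.
P4: D(K, 0xB2) = 0x4E; 0x4E ⊕ 0x5F = 0x11.
P5: D(K, 0x7C) = 0x80; 0x80 ⊕ 0xB2 = 0x32.
P6: D(K, 0x17) = 0xEB; 0xEB ⊕ 0x7C = 0x97.
Blocks that differ from the original plaintext: P5, P6.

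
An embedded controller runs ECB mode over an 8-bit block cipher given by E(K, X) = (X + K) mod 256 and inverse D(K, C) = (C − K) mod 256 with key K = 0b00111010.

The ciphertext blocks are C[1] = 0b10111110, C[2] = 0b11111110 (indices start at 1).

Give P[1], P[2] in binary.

P[1] = 0b10000100, P[2] = 0b11000100

ECB decryption: P_i = D(K, C_i).
P[1]: D(K, 0b10111110) = 0b10000100.
P[2]: D(K, 0b11111110) = 0b11000100.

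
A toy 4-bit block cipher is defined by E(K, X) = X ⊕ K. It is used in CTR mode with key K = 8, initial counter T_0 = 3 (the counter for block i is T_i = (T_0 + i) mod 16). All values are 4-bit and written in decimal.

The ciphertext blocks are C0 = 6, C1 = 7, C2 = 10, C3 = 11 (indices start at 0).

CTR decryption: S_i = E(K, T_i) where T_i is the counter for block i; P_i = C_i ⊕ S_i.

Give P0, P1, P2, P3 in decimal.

P0 = 13, P1 = 11, P2 = 7, P3 = 5

P0: T = 3, S = E(K, T) = 11; 6 ⊕ 11 = 13.
P1: T = 4, S = E(K, T) = 12; 7 ⊕ 12 = 11.
P2: T = 5, S = E(K, T) = 13; 10 ⊕ 13 = 7.
P3: T = 6, S = E(K, T) = 14; 11 ⊕ 14 = 5.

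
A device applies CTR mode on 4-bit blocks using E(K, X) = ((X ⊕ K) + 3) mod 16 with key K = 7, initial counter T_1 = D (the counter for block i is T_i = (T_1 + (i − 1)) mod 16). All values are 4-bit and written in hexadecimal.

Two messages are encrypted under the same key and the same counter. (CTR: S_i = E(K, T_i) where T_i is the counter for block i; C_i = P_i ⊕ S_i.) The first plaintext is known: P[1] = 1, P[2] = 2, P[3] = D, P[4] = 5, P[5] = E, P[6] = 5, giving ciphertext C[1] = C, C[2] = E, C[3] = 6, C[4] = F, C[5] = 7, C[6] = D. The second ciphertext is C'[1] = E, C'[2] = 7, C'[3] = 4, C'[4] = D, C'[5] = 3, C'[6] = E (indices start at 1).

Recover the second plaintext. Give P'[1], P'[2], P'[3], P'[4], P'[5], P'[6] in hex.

P'[1] = 3, P'[2] = B, P'[3] = F, P'[4] = 7, P'[5] = A, P'[6] = 6

In CTR with a reused counter, both messages share the same keystream S_i, so C_i ⊕ C'_i = P_i ⊕ P'_i and thus P'_i = P_i ⊕ C_i ⊕ C'_i.
P'[1]: 1 ⊕ C ⊕ E = 3.
P'[2]: 2 ⊕ E ⊕ 7 = B.
P'[3]: D ⊕ 6 ⊕ 4 = F.
P'[4]: 5 ⊕ F ⊕ D = 7.
P'[5]: E ⊕ 7 ⊕ 3 = A.
P'[6]: 5 ⊕ D ⊕ E = 6.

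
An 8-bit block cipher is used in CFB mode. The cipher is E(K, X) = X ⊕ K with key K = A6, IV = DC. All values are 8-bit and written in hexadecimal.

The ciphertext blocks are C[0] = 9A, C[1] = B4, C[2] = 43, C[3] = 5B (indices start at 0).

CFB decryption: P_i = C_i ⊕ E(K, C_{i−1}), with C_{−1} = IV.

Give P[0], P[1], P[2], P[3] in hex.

P[0] = E0, P[1] = 88, P[2] = 51, P[3] = BE

P[0]: E(K, DC) = 7A; 9A ⊕ 7A = E0.
P[1]: E(K, 9A) = 3C; B4 ⊕ 3C = 88.
P[2]: E(K, B4) = 12; 43 ⊕ 12 = 51.
P[3]: E(K, 43) = E5; 5B ⊕ E5 = BE.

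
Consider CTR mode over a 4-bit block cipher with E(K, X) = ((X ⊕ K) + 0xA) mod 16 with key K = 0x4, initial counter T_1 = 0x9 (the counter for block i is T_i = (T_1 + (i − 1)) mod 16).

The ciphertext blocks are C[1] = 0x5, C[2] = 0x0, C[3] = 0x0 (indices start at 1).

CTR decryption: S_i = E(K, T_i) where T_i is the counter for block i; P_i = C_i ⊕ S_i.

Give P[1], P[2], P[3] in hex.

P[1] = 0x2, P[2] = 0x8, P[3] = 0x9

P[1]: T = 0x9, S = E(K, T) = 0x7; 0x5 ⊕ 0x7 = 0x2.
P[2]: T = 0xA, S = E(K, T) = 0x8; 0x0 ⊕ 0x8 = 0x8.
P[3]: T = 0xB, S = E(K, T) = 0x9; 0x0 ⊕ 0x9 = 0x9.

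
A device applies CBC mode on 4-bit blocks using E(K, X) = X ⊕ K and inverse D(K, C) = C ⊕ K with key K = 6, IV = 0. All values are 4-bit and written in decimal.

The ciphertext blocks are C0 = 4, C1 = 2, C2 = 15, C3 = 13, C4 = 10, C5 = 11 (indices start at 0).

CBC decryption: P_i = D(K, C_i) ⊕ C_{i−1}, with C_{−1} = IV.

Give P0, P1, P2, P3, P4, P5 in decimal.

P0: D(K, 4) = 2; 2 ⊕ 0 = 2.
P1: D(K, 2) = 4; 4 ⊕ 4 = 0.
P2: D(K, 15) = 9; 9 ⊕ 2 = 11.
P3: D(K, 13) = 11; 11 ⊕ 15 = 4.
P4: D(K, 10) = 12; 12 ⊕ 13 = 1.
P5: D(K, 11) = 13; 13 ⊕ 10 = 7.

P0 = 2, P1 = 0, P2 = 11, P3 = 4, P4 = 1, P5 = 7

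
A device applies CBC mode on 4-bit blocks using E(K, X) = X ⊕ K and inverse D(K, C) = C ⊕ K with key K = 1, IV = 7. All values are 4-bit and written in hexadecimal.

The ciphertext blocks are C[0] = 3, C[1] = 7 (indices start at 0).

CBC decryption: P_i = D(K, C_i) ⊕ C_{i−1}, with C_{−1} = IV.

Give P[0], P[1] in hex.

P[0]: D(K, 3) = 2; 2 ⊕ 7 = 5.
P[1]: D(K, 7) = 6; 6 ⊕ 3 = 5.

P[0] = 5, P[1] = 5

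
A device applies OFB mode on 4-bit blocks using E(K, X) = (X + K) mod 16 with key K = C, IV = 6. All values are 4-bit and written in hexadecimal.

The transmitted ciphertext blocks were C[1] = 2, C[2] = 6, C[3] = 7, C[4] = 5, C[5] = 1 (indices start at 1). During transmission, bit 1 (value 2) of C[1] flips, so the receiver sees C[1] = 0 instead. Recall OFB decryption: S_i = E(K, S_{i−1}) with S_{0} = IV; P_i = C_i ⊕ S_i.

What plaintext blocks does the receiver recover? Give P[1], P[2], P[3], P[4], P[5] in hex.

P[1] = 2, P[2] = 8, P[3] = D, P[4] = 3, P[5] = 3

Only C[1] changed, to 0. In OFB, a change in C_i flips the same bit in P_i only; the keystream is unaffected. Decrypting the received ciphertext:
P[1]: S = E(K, 6) = 2; 0 ⊕ 2 = 2.
P[2]: S = E(K, 2) = E; 6 ⊕ E = 8.
P[3]: S = E(K, E) = A; 7 ⊕ A = D.
P[4]: S = E(K, A) = 6; 5 ⊕ 6 = 3.
P[5]: S = E(K, 6) = 2; 1 ⊕ 2 = 3.
Blocks that differ from the original plaintext: P[1].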